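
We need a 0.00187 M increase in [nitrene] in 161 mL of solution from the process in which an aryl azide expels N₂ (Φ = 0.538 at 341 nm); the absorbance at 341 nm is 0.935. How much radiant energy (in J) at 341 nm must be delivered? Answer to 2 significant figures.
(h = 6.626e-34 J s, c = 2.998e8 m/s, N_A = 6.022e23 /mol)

Product: (0.00187 M)(0.161 L) = 3.011e-4 mol.
Photons that must be absorbed: 3.011e-4 / 0.538 = 5.597e-4 mol.
Fraction absorbed: 1 − 10^(−0.935) = 0.8839.
Incident photons needed: 5.597e-4 / 0.8839 = 6.332e-4 mol.
Photon energy: hc/λ = 5.825e-19 J; per mole, 3.508e5 J mol⁻¹.
Energy required: 6.332e-4 × 3.508e5 = 220 J.

220 J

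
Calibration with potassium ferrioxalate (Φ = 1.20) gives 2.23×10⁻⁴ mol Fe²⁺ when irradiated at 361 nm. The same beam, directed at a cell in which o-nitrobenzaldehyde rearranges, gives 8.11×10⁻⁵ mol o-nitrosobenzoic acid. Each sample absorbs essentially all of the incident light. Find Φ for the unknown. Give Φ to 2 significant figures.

Photons absorbed by the actinometer: 2.23×10⁻⁴ / 1.20 = 1.858×10⁻⁴ mol.
Φ(unknown) = 8.11×10⁻⁵ / 1.858×10⁻⁴ = 0.44.

Φ = 0.44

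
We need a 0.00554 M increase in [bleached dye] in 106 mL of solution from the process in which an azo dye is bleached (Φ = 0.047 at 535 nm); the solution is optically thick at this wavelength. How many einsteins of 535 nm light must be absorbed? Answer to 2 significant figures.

0.012 einstein

Product: (0.00554 M)(0.106 L) = 5.872e-4 mol.
Photons that must be absorbed: 5.872e-4 / 0.047 = 0.01249 mol.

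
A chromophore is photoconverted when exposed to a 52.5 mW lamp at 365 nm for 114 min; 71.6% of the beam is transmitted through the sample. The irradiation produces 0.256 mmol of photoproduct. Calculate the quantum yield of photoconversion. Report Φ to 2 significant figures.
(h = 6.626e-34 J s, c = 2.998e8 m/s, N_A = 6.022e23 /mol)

Φ = 0.82

Product: 0.256 mmol = 2.56e-4 mol.
Photon energy at 365 nm: hc/λ = (6.626e-34)(2.998e8)/(365e-9) = 5.442e-19 J.
Energy delivered: (52.5 mW)(6840 s) = 359.1 J.
Photons incident: 359.1 / 5.442e-19 = 6.599e20, i.e. 6.599e20/6.022e23 = 0.001096 mol.
Fraction absorbed: 1 − 71.6/100 = 0.2840.
Photons absorbed: 0.2840 × 0.001096 = 3.113e-4 mol.
Φ = 2.56e-4 mol / 3.113e-4 mol photons = 0.82.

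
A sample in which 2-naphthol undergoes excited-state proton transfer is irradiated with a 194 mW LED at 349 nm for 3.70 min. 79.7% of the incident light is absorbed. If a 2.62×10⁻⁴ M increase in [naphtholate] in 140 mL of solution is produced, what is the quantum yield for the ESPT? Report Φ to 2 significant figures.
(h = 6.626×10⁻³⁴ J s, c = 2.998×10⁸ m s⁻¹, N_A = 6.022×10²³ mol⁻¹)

Product: (2.62×10⁻⁴ M)(0.14 L) = 3.668×10⁻⁵ mol.
Photon energy at 349 nm: hc/λ = (6.626×10⁻³⁴)(2.998×10⁸)/(349×10⁻⁹) = 5.692×10⁻¹⁹ J.
Energy delivered: (194 mW)(222 s) = 43.07 J.
Photons incident: 43.07 / 5.692×10⁻¹⁹ = 7.567×10¹⁹, i.e. 7.567×10¹⁹/6.022×10²³ = 1.257×10⁻⁴ mol.
Photons absorbed: 0.797 × 1.257×10⁻⁴ = 1.002×10⁻⁴ mol.
Φ = 3.668×10⁻⁵ mol / 1.002×10⁻⁴ mol photons = 0.37.

Φ = 0.37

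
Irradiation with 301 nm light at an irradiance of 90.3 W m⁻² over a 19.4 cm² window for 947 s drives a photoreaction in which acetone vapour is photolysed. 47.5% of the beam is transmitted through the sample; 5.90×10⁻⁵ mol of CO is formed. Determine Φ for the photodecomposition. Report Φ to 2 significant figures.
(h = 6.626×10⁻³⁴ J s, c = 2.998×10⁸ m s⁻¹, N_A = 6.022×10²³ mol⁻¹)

Photon energy at 301 nm: hc/λ = (6.626×10⁻³⁴)(2.998×10⁸)/(301×10⁻⁹) = 6.600×10⁻¹⁹ J.
Energy delivered: (90.3 W m⁻²)(19.4×10⁻⁴ m²)(947 s) = 165.9 J.
Photons incident: 165.9 / 6.600×10⁻¹⁹ = 2.514×10²⁰, i.e. 2.514×10²⁰/6.022×10²³ = 4.175×10⁻⁴ mol.
Fraction absorbed: 1 − 47.5/100 = 0.5250.
Photons absorbed: 0.5250 × 4.175×10⁻⁴ = 2.192×10⁻⁴ mol.
Φ = 5.90×10⁻⁵ mol / 2.192×10⁻⁴ mol photons = 0.27.

Φ = 0.27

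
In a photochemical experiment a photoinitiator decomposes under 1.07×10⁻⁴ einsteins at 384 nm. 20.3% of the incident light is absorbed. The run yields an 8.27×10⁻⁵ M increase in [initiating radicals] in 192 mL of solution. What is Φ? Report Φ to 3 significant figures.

Product: (8.27×10⁻⁵ M)(0.192 L) = 1.588×10⁻⁵ mol.
Photons absorbed: 0.203 × 1.07×10⁻⁴ = 2.172×10⁻⁵ mol.
Φ = 1.588×10⁻⁵ mol / 2.172×10⁻⁵ mol photons = 0.731.

Φ = 0.731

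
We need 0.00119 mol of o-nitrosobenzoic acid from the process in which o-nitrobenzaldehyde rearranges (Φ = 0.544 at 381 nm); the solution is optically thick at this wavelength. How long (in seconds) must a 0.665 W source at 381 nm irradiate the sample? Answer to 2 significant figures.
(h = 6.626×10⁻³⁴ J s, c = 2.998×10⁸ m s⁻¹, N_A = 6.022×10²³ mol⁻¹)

Photons that must be absorbed: 0.00119 / 0.544 = 0.002188 mol.
Photon energy: hc/λ = 5.214×10⁻¹⁹ J; per mole, 3.140×10⁵ J mol⁻¹.
Energy required: 0.002188 × 3.140×10⁵ = 687.0 J.
Time: 687.0 J / 0.665 W = 1000 s.

t ≈ 1000 s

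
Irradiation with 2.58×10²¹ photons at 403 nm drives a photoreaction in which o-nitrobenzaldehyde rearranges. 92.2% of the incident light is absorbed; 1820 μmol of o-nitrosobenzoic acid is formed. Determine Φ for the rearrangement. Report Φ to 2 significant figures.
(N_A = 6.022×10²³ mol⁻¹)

Product: 1820 μmol = 0.00182 mol.
Moles of photons: 2.58×10²¹ / 6.022×10²³ = 0.004284 mol.
Photons absorbed: 0.922 × 0.004284 = 0.003950 mol.
Φ = 0.00182 mol / 0.003950 mol photons = 0.46.

Φ = 0.46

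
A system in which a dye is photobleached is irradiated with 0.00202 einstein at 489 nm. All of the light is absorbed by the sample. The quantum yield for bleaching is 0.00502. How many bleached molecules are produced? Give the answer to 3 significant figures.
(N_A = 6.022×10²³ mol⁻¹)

6.11×10¹⁸ bleached molecules

Product: Φ × n_abs = 0.00502 × 0.00202 = 1.014×10⁻⁵ mol.
As a count: 1.014×10⁻⁵ × 6.022×10²³ = 6.11×10¹⁸.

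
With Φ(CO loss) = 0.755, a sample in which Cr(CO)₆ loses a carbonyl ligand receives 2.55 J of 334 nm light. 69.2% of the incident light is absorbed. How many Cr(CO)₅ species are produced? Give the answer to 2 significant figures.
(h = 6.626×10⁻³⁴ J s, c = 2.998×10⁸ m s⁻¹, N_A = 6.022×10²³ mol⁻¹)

Photon energy at 334 nm: hc/λ = (6.626×10⁻³⁴)(2.998×10⁸)/(334×10⁻⁹) = 5.948×10⁻¹⁹ J.
Photons incident: 2.55 / 5.948×10⁻¹⁹ = 4.287×10¹⁸, i.e. 4.287×10¹⁸/6.022×10²³ = 7.119×10⁻⁶ mol.
Photons absorbed: 0.692 × 7.119×10⁻⁶ = 4.926×10⁻⁶ mol.
Product: Φ × n_abs = 0.755 × 4.926×10⁻⁶ = 3.719×10⁻⁶ mol.
As a count: 3.719×10⁻⁶ × 6.022×10²³ = 2.2×10¹⁸.

2.2×10¹⁸ species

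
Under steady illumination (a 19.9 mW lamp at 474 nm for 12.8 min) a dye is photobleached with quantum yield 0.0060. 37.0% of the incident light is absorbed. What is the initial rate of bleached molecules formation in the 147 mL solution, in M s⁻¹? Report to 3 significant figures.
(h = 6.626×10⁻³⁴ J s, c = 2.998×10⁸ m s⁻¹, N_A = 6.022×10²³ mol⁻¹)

1.19×10⁻⁹ M s⁻¹

Photon energy at 474 nm: hc/λ = (6.626×10⁻³⁴)(2.998×10⁸)/(474×10⁻⁹) = 4.191×10⁻¹⁹ J.
Energy delivered: (19.9 mW)(768 s) = 15.28 J.
Photons incident: 15.28 / 4.191×10⁻¹⁹ = 3.646×10¹⁹, i.e. 3.646×10¹⁹/6.022×10²³ = 6.054×10⁻⁵ mol.
Photons absorbed: 0.370 × 6.054×10⁻⁵ = 2.240×10⁻⁵ mol.
Product formed: 0.0060 × 2.240×10⁻⁵ = 1.344×10⁻⁷ mol.
Rate: 1.344×10⁻⁷ mol / (768 s × 0.147 L) = 1.19×10⁻⁹ M s⁻¹.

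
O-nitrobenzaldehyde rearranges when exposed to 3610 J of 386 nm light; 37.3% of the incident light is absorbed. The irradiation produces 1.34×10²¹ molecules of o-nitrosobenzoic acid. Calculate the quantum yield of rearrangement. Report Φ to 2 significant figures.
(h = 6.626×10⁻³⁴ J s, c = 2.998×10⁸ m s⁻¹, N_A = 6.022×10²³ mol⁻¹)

Product: 1.34×10²¹ / 6.022×10²³ = 0.002225 mol.
Photon energy at 386 nm: hc/λ = (6.626×10⁻³⁴)(2.998×10⁸)/(386×10⁻⁹) = 5.146×10⁻¹⁹ J.
Photons incident: 3610 / 5.146×10⁻¹⁹ = 7.015×10²¹, i.e. 7.015×10²¹/6.022×10²³ = 0.01165 mol.
Photons absorbed: 0.373 × 0.01165 = 0.004345 mol.
Φ = 0.002225 mol / 0.004345 mol photons = 0.51.

Φ = 0.51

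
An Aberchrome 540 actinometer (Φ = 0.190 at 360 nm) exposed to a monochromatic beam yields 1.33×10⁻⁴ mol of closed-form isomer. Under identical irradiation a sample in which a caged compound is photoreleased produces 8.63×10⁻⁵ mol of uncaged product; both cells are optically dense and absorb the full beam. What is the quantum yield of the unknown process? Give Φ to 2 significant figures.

Photons absorbed by the actinometer: 1.33×10⁻⁴ / 0.190 = 7.000×10⁻⁴ mol.
Φ(unknown) = 8.63×10⁻⁵ / 7.000×10⁻⁴ = 0.12.

Φ = 0.12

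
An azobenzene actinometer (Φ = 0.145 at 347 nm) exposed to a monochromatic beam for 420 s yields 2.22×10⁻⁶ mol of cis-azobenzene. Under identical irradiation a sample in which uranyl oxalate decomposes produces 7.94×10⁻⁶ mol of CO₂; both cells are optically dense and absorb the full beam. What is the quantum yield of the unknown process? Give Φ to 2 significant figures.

Φ = 0.52

Photons absorbed by the actinometer: 2.22×10⁻⁶ / 0.145 = 1.531×10⁻⁵ mol.
Φ(unknown) = 7.94×10⁻⁶ / 1.531×10⁻⁵ = 0.52.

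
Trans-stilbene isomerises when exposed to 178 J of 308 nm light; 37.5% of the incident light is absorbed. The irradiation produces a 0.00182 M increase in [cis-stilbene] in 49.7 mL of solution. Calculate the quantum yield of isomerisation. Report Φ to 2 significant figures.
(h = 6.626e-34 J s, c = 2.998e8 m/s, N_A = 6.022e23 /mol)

Φ = 0.53

Product: (0.00182 M)(0.0497 L) = 9.045e-5 mol.
Photon energy at 308 nm: hc/λ = (6.626e-34)(2.998e8)/(308e-9) = 6.450e-19 J.
Photons incident: 178 / 6.450e-19 = 2.760e20, i.e. 2.760e20/6.022e23 = 4.583e-4 mol.
Photons absorbed: 0.375 × 4.583e-4 = 1.719e-4 mol.
Φ = 9.045e-5 mol / 1.719e-4 mol photons = 0.53.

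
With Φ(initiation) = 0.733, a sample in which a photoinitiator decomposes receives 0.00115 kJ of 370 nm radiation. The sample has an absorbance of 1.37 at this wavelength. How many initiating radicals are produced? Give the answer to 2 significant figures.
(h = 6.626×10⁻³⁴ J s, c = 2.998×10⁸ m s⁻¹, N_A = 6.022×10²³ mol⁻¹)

Photon energy at 370 nm: hc/λ = (6.626×10⁻³⁴)(2.998×10⁸)/(370×10⁻⁹) = 5.369×10⁻¹⁹ J.
Incident energy: 0.00115 kJ = 1.15 J.
Photons incident: 1.15 / 5.369×10⁻¹⁹ = 2.142×10¹⁸, i.e. 2.142×10¹⁸/6.022×10²³ = 3.557×10⁻⁶ mol.
Fraction absorbed: 1 − 10^(−1.37) = 0.9573.
Photons absorbed: 0.9573 × 3.557×10⁻⁶ = 3.405×10⁻⁶ mol.
Product: Φ × n_abs = 0.733 × 3.405×10⁻⁶ = 2.496×10⁻⁶ mol.
As a count: 2.496×10⁻⁶ × 6.022×10²³ = 1.5×10¹⁸.

1.5×10¹⁸ initiating radicals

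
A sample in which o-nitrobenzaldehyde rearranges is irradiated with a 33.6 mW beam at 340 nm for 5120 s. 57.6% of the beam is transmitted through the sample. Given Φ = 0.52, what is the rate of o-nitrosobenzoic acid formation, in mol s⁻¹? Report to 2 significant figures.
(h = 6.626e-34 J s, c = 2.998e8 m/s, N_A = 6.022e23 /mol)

Photon energy at 340 nm: hc/λ = (6.626e-34)(2.998e8)/(340e-9) = 5.843e-19 J.
Energy delivered: (33.6 mW)(5120 s) = 172.0 J.
Photons incident: 172.0 / 5.843e-19 = 2.944e20, i.e. 2.944e20/6.022e23 = 4.889e-4 mol.
Fraction absorbed: 1 − 57.6/100 = 0.4240.
Photons absorbed: 0.4240 × 4.889e-4 = 2.073e-4 mol.
Product formed: 0.52 × 2.073e-4 = 1.078e-4 mol.
Rate: 1.078e-4 / 5120 s = 2.1e-8 mol s⁻¹.

2.1e-8 mol s⁻¹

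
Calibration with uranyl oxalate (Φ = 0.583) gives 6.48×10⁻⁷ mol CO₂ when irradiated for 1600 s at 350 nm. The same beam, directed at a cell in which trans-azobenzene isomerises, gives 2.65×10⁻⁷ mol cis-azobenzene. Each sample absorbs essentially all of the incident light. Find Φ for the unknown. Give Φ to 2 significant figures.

Photons absorbed by the actinometer: 6.48×10⁻⁷ / 0.583 = 1.111×10⁻⁶ mol.
Φ(unknown) = 2.65×10⁻⁷ / 1.111×10⁻⁶ = 0.24.

Φ = 0.24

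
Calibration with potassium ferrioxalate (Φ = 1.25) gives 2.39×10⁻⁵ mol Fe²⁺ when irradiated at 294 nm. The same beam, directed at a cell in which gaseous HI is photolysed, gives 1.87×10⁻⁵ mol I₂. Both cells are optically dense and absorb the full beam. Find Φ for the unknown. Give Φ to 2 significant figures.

Photons absorbed by the actinometer: 2.39×10⁻⁵ / 1.25 = 1.912×10⁻⁵ mol.
Φ(unknown) = 1.87×10⁻⁵ / 1.912×10⁻⁵ = 0.98.

Φ = 0.98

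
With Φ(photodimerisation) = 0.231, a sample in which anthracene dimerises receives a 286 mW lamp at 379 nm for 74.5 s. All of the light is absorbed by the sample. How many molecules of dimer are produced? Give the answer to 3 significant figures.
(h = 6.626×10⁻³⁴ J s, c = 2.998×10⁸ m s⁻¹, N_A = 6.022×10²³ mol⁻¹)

9.39×10¹⁸ molecules

Photon energy at 379 nm: hc/λ = (6.626×10⁻³⁴)(2.998×10⁸)/(379×10⁻⁹) = 5.241×10⁻¹⁹ J.
Energy delivered: (286 mW)(74.5 s) = 21.31 J.
Photons incident: 21.31 / 5.241×10⁻¹⁹ = 4.066×10¹⁹, i.e. 4.066×10¹⁹/6.022×10²³ = 6.752×10⁻⁵ mol.
Product: Φ × n_abs = 0.231 × 6.752×10⁻⁵ = 1.560×10⁻⁵ mol.
As a count: 1.560×10⁻⁵ × 6.022×10²³ = 9.39×10¹⁸.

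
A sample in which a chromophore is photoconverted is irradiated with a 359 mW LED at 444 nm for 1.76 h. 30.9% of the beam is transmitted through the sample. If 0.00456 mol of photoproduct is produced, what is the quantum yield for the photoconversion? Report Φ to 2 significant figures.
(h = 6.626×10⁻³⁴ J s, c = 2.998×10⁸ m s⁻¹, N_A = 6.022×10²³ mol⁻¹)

Photon energy at 444 nm: hc/λ = (6.626×10⁻³⁴)(2.998×10⁸)/(444×10⁻⁹) = 4.474×10⁻¹⁹ J.
Energy delivered: (359 mW)(6336 s) = 2275 J.
Photons incident: 2275 / 4.474×10⁻¹⁹ = 5.085×10²¹, i.e. 5.085×10²¹/6.022×10²³ = 0.008444 mol.
Fraction absorbed: 1 − 30.9/100 = 0.6910.
Photons absorbed: 0.6910 × 0.008444 = 0.005835 mol.
Φ = 0.00456 mol / 0.005835 mol photons = 0.78.

Φ = 0.78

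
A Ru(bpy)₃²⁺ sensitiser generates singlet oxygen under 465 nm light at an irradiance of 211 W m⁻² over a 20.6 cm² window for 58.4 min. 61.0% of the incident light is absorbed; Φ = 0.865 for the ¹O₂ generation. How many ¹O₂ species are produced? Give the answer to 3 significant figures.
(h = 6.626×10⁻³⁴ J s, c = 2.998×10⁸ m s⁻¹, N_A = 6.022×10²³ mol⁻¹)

1.88×10²¹ species

Photon energy at 465 nm: hc/λ = (6.626×10⁻³⁴)(2.998×10⁸)/(465×10⁻⁹) = 4.272×10⁻¹⁹ J.
Energy delivered: (211 W m⁻²)(20.6×10⁻⁴ m²)(3504 s) = 1523 J.
Photons incident: 1523 / 4.272×10⁻¹⁹ = 3.565×10²¹, i.e. 3.565×10²¹/6.022×10²³ = 0.005920 mol.
Photons absorbed: 0.610 × 0.005920 = 0.003611 mol.
Product: Φ × n_abs = 0.865 × 0.003611 = 0.003124 mol.
As a count: 0.003124 × 6.022×10²³ = 1.88×10²¹.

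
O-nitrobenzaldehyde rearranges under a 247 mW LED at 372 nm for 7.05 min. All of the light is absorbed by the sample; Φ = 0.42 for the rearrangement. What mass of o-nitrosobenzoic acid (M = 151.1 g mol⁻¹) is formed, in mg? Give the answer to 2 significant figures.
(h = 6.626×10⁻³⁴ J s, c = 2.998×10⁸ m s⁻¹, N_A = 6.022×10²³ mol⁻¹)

Photon energy at 372 nm: hc/λ = (6.626×10⁻³⁴)(2.998×10⁸)/(372×10⁻⁹) = 5.340×10⁻¹⁹ J.
Energy delivered: (247 mW)(423 s) = 104.5 J.
Photons incident: 104.5 / 5.340×10⁻¹⁹ = 1.957×10²⁰, i.e. 1.957×10²⁰/6.022×10²³ = 3.250×10⁻⁴ mol.
Product: Φ × n_abs = 0.42 × 3.250×10⁻⁴ = 1.365×10⁻⁴ mol.
Mass: 1.365×10⁻⁴ × 151.1 = 0.02063 g = 21 mg.

21 mg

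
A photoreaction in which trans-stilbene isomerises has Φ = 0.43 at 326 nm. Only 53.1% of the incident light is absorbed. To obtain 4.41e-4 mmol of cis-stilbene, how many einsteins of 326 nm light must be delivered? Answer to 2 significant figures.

Product: 4.41e-4 mmol = 4.41e-7 mol.
Photons that must be absorbed: 4.41e-7 / 0.43 = 1.026e-6 mol.
Incident photons needed: 1.026e-6 / 0.531 = 1.932e-6 mol.

1.9e-6 einstein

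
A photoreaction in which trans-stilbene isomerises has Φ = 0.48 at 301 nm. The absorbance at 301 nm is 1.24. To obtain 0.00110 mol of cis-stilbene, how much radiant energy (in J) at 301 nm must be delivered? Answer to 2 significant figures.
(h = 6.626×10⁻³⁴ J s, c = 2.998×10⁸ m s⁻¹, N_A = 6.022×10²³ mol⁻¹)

Photons that must be absorbed: 0.00110 / 0.48 = 0.002292 mol.
Fraction absorbed: 1 − 10^(−1.24) = 0.9425.
Incident photons needed: 0.002292 / 0.9425 = 0.002432 mol.
Photon energy: hc/λ = 6.600×10⁻¹⁹ J; per mole, 3.975×10⁵ J mol⁻¹.
Energy required: 0.002432 × 3.975×10⁵ = 970 J.

970 J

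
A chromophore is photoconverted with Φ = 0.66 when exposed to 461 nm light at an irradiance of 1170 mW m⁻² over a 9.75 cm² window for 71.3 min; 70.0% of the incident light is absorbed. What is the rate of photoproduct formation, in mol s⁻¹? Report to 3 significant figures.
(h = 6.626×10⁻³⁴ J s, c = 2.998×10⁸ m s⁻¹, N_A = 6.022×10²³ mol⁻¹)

Photon energy at 461 nm: hc/λ = (6.626×10⁻³⁴)(2.998×10⁸)/(461×10⁻⁹) = 4.309×10⁻¹⁹ J.
Energy delivered: (1170 mW m⁻²)(9.75×10⁻⁴ m²)(4278 s) = 4.880 J.
Photons incident: 4.880 / 4.309×10⁻¹⁹ = 1.133×10¹⁹, i.e. 1.133×10¹⁹/6.022×10²³ = 1.881×10⁻⁵ mol.
Photons absorbed: 0.700 × 1.881×10⁻⁵ = 1.317×10⁻⁵ mol.
Product formed: 0.66 × 1.317×10⁻⁵ = 8.692×10⁻⁶ mol.
Rate: 8.692×10⁻⁶ / 4278 s = 2.03×10⁻⁹ mol s⁻¹.

2.03×10⁻⁹ mol s⁻¹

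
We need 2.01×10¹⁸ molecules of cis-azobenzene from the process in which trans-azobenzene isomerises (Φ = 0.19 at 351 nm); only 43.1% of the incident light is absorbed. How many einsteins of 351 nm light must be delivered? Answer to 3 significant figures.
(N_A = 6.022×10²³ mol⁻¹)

4.08×10⁻⁵ einstein

Product: 2.01×10¹⁸ / 6.022×10²³ = 3.338×10⁻⁶ mol.
Photons that must be absorbed: 3.338×10⁻⁶ / 0.19 = 1.757×10⁻⁵ mol.
Incident photons needed: 1.757×10⁻⁵ / 0.431 = 4.077×10⁻⁵ mol.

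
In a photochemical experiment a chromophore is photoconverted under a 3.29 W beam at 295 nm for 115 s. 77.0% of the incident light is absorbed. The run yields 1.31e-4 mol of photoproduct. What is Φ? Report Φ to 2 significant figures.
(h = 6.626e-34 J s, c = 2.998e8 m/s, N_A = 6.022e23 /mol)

Photon energy at 295 nm: hc/λ = (6.626e-34)(2.998e8)/(295e-9) = 6.734e-19 J.
Energy delivered: (3.29 W)(115 s) = 378.4 J.
Photons incident: 378.4 / 6.734e-19 = 5.619e20, i.e. 5.619e20/6.022e23 = 9.331e-4 mol.
Photons absorbed: 0.770 × 9.331e-4 = 7.185e-4 mol.
Φ = 1.31e-4 mol / 7.185e-4 mol photons = 0.18.

Φ = 0.18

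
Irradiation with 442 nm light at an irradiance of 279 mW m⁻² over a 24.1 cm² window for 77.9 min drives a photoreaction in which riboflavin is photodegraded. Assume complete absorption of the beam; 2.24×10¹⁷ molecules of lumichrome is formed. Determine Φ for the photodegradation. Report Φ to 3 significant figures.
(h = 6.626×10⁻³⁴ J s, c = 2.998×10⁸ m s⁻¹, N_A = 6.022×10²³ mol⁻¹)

Φ = 0.0320

Product: 2.24×10¹⁷ / 6.022×10²³ = 3.720×10⁻⁷ mol.
Photon energy at 442 nm: hc/λ = (6.626×10⁻³⁴)(2.998×10⁸)/(442×10⁻⁹) = 4.494×10⁻¹⁹ J.
Energy delivered: (279 mW m⁻²)(24.1×10⁻⁴ m²)(4674 s) = 3.143 J.
Photons incident: 3.143 / 4.494×10⁻¹⁹ = 6.994×10¹⁸, i.e. 6.994×10¹⁸/6.022×10²³ = 1.161×10⁻⁵ mol.
Φ = 3.720×10⁻⁷ mol / 1.161×10⁻⁵ mol photons = 0.0320.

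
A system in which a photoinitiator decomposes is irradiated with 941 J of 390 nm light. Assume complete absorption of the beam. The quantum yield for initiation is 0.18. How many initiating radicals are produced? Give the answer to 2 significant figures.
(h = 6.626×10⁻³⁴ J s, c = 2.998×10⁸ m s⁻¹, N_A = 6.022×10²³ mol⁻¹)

Photon energy at 390 nm: hc/λ = (6.626×10⁻³⁴)(2.998×10⁸)/(390×10⁻⁹) = 5.094×10⁻¹⁹ J.
Photons incident: 941 / 5.094×10⁻¹⁹ = 1.847×10²¹, i.e. 1.847×10²¹/6.022×10²³ = 0.003067 mol.
Product: Φ × n_abs = 0.18 × 0.003067 = 5.521×10⁻⁴ mol.
As a count: 5.521×10⁻⁴ × 6.022×10²³ = 3.3×10²⁰.

3.3×10²⁰ initiating radicals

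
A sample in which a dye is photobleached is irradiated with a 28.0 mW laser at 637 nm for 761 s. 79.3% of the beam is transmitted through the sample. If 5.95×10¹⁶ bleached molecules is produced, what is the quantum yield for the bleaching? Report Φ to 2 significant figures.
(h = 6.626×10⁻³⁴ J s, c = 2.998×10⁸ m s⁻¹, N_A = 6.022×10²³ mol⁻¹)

Φ = 0.0042

Product: 5.95×10¹⁶ / 6.022×10²³ = 9.880×10⁻⁸ mol.
Photon energy at 637 nm: hc/λ = (6.626×10⁻³⁴)(2.998×10⁸)/(637×10⁻⁹) = 3.118×10⁻¹⁹ J.
Energy delivered: (28.0 mW)(761 s) = 21.31 J.
Photons incident: 21.31 / 3.118×10⁻¹⁹ = 6.835×10¹⁹, i.e. 6.835×10¹⁹/6.022×10²³ = 1.135×10⁻⁴ mol.
Fraction absorbed: 1 − 79.3/100 = 0.2070.
Photons absorbed: 0.2070 × 1.135×10⁻⁴ = 2.349×10⁻⁵ mol.
Φ = 9.880×10⁻⁸ mol / 2.349×10⁻⁵ mol photons = 0.0042.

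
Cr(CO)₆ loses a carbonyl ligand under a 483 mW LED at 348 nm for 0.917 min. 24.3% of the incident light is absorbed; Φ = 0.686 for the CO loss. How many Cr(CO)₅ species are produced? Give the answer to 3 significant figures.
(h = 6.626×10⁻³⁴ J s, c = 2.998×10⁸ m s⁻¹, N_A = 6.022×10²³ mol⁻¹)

7.76×10¹⁸ species

Photon energy at 348 nm: hc/λ = (6.626×10⁻³⁴)(2.998×10⁸)/(348×10⁻⁹) = 5.708×10⁻¹⁹ J.
Energy delivered: (483 mW)(55.02 s) = 26.57 J.
Photons incident: 26.57 / 5.708×10⁻¹⁹ = 4.655×10¹⁹, i.e. 4.655×10¹⁹/6.022×10²³ = 7.730×10⁻⁵ mol.
Photons absorbed: 0.243 × 7.730×10⁻⁵ = 1.878×10⁻⁵ mol.
Product: Φ × n_abs = 0.686 × 1.878×10⁻⁵ = 1.288×10⁻⁵ mol.
As a count: 1.288×10⁻⁵ × 6.022×10²³ = 7.76×10¹⁸.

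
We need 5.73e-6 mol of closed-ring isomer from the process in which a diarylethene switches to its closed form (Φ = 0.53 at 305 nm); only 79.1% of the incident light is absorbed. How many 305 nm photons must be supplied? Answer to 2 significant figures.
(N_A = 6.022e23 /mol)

8.2e18 photons

Photons that must be absorbed: 5.73e-6 / 0.53 = 1.081e-5 mol.
Incident photons needed: 1.081e-5 / 0.791 = 1.367e-5 mol.
Photon count: 1.367e-5 × 6.022e23 = 8.2e18.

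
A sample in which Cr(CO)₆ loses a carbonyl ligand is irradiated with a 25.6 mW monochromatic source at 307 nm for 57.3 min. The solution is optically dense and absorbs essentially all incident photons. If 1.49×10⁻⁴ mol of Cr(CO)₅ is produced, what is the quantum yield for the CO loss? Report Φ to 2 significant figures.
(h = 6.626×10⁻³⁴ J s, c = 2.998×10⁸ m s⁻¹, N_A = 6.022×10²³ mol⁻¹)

Photon energy at 307 nm: hc/λ = (6.626×10⁻³⁴)(2.998×10⁸)/(307×10⁻⁹) = 6.471×10⁻¹⁹ J.
Energy delivered: (25.6 mW)(3438 s) = 88.01 J.
Photons incident: 88.01 / 6.471×10⁻¹⁹ = 1.360×10²⁰, i.e. 1.360×10²⁰/6.022×10²³ = 2.258×10⁻⁴ mol.
Φ = 1.49×10⁻⁴ mol / 2.258×10⁻⁴ mol photons = 0.66.

Φ = 0.66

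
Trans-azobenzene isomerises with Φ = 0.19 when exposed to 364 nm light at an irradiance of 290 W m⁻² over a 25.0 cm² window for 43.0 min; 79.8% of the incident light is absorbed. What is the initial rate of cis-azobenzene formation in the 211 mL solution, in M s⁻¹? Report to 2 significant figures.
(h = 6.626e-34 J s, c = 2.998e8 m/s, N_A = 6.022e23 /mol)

Photon energy at 364 nm: hc/λ = (6.626e-34)(2.998e8)/(364e-9) = 5.457e-19 J.
Energy delivered: (290 W m⁻²)(25.0e-4 m²)(2580 s) = 1871 J.
Photons incident: 1871 / 5.457e-19 = 3.429e21, i.e. 3.429e21/6.022e23 = 0.005694 mol.
Photons absorbed: 0.798 × 0.005694 = 0.004544 mol.
Product formed: 0.19 × 0.004544 = 8.634e-4 mol.
Rate: 8.634e-4 mol / (2580 s × 0.211 L) = 1.6e-6 M s⁻¹.

1.6e-6 M s⁻¹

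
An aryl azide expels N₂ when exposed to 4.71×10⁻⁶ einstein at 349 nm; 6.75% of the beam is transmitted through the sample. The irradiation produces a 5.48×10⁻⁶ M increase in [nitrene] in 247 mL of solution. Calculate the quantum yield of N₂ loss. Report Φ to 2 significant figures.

Φ = 0.31

Product: (5.48×10⁻⁶ M)(0.247 L) = 1.354×10⁻⁶ mol.
Fraction absorbed: 1 − 6.75/100 = 0.9325.
Photons absorbed: 0.9325 × 4.71×10⁻⁶ = 4.392×10⁻⁶ mol.
Φ = 1.354×10⁻⁶ mol / 4.392×10⁻⁶ mol photons = 0.31.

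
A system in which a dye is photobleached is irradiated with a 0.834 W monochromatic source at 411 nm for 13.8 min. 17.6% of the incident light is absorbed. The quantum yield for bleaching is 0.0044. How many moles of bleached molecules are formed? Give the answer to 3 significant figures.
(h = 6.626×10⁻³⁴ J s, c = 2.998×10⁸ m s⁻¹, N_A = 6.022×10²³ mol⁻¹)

1.84×10⁻⁶ mol

Photon energy at 411 nm: hc/λ = (6.626×10⁻³⁴)(2.998×10⁸)/(411×10⁻⁹) = 4.833×10⁻¹⁹ J.
Energy delivered: (0.834 W)(828 s) = 690.6 J.
Photons incident: 690.6 / 4.833×10⁻¹⁹ = 1.429×10²¹, i.e. 1.429×10²¹/6.022×10²³ = 0.002373 mol.
Photons absorbed: 0.176 × 0.002373 = 4.176×10⁻⁴ mol.
Product: Φ × n_abs = 0.0044 × 4.176×10⁻⁴ = 1.837×10⁻⁶ mol.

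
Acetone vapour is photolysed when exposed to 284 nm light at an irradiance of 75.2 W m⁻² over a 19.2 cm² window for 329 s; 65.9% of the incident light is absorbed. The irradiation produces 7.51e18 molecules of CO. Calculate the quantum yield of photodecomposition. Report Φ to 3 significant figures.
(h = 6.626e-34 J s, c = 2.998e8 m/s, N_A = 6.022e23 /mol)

Product: 7.51e18 / 6.022e23 = 1.247e-5 mol.
Photon energy at 284 nm: hc/λ = (6.626e-34)(2.998e8)/(284e-9) = 6.995e-19 J.
Energy delivered: (75.2 W m⁻²)(19.2e-4 m²)(329 s) = 47.50 J.
Photons incident: 47.50 / 6.995e-19 = 6.791e19, i.e. 6.791e19/6.022e23 = 1.128e-4 mol.
Photons absorbed: 0.659 × 1.128e-4 = 7.434e-5 mol.
Φ = 1.247e-5 mol / 7.434e-5 mol photons = 0.168.

Φ = 0.168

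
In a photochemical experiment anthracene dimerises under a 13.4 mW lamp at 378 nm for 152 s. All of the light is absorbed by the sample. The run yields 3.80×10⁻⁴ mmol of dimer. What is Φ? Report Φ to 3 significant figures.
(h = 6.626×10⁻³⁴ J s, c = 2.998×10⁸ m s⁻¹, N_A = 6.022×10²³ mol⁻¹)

Φ = 0.0590

Product: 3.80×10⁻⁴ mmol = 3.80×10⁻⁷ mol.
Photon energy at 378 nm: hc/λ = (6.626×10⁻³⁴)(2.998×10⁸)/(378×10⁻⁹) = 5.255×10⁻¹⁹ J.
Energy delivered: (13.4 mW)(152 s) = 2.037 J.
Photons incident: 2.037 / 5.255×10⁻¹⁹ = 3.876×10¹⁸, i.e. 3.876×10¹⁸/6.022×10²³ = 6.436×10⁻⁶ mol.
Φ = 3.80×10⁻⁷ mol / 6.436×10⁻⁶ mol photons = 0.0590.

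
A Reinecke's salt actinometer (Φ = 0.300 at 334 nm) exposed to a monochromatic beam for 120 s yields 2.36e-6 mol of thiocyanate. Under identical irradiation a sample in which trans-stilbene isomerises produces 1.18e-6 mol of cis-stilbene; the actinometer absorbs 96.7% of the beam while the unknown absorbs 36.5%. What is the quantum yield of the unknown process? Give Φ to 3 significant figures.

Photons absorbed by the actinometer: 2.36e-6 / 0.300 = 7.867e-6 mol.
Incident flux: 7.867e-6 / 0.967 = 8.135e-6 einstein.
Absorbed by unknown: 0.365 × 8.135e-6 = 2.969e-6 mol.
Φ(unknown) = 1.18e-6 / 2.969e-6 = 0.397.

Φ = 0.397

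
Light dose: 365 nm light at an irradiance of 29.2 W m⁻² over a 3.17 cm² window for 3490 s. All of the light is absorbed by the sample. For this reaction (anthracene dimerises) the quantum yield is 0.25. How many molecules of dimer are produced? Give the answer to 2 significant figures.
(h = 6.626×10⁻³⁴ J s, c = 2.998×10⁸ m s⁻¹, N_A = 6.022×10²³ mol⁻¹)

Photon energy at 365 nm: hc/λ = (6.626×10⁻³⁴)(2.998×10⁸)/(365×10⁻⁹) = 5.442×10⁻¹⁹ J.
Energy delivered: (29.2 W m⁻²)(3.17×10⁻⁴ m²)(3490 s) = 32.30 J.
Photons incident: 32.30 / 5.442×10⁻¹⁹ = 5.935×10¹⁹, i.e. 5.935×10¹⁹/6.022×10²³ = 9.856×10⁻⁵ mol.
Product: Φ × n_abs = 0.25 × 9.856×10⁻⁵ = 2.464×10⁻⁵ mol.
As a count: 2.464×10⁻⁵ × 6.022×10²³ = 1.5×10¹⁹.

1.5×10¹⁹ molecules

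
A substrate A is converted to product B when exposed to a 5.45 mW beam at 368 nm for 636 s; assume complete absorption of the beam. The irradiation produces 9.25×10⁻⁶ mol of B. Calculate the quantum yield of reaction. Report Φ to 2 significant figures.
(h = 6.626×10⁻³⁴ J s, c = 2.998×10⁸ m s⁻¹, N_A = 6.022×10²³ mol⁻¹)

Photon energy at 368 nm: hc/λ = (6.626×10⁻³⁴)(2.998×10⁸)/(368×10⁻⁹) = 5.398×10⁻¹⁹ J.
Energy delivered: (5.45 mW)(636 s) = 3.466 J.
Photons incident: 3.466 / 5.398×10⁻¹⁹ = 6.421×10¹⁸, i.e. 6.421×10¹⁸/6.022×10²³ = 1.066×10⁻⁵ mol.
Φ = 9.25×10⁻⁶ mol / 1.066×10⁻⁵ mol photons = 0.87.

Φ = 0.87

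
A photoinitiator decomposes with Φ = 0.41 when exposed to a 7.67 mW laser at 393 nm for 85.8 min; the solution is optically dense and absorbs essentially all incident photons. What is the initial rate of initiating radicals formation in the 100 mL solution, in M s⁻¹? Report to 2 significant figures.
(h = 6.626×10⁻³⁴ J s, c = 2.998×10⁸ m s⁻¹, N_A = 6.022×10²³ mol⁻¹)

1.0×10⁻⁷ M s⁻¹

Photon energy at 393 nm: hc/λ = (6.626×10⁻³⁴)(2.998×10⁸)/(393×10⁻⁹) = 5.055×10⁻¹⁹ J.
Energy delivered: (7.67 mW)(5148 s) = 39.49 J.
Photons incident: 39.49 / 5.055×10⁻¹⁹ = 7.812×10¹⁹, i.e. 7.812×10¹⁹/6.022×10²³ = 1.297×10⁻⁴ mol.
Product formed: 0.41 × 1.297×10⁻⁴ = 5.318×10⁻⁵ mol.
Rate: 5.318×10⁻⁵ mol / (5148 s × 0.1 L) = 1.0×10⁻⁷ M s⁻¹.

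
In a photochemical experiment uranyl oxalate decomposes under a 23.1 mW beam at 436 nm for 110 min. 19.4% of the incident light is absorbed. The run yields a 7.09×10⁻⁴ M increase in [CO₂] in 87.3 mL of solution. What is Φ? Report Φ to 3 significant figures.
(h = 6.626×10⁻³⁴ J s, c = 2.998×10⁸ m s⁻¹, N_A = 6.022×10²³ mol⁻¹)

Φ = 0.574

Product: (7.09×10⁻⁴ M)(0.0873 L) = 6.190×10⁻⁵ mol.
Photon energy at 436 nm: hc/λ = (6.626×10⁻³⁴)(2.998×10⁸)/(436×10⁻⁹) = 4.556×10⁻¹⁹ J.
Energy delivered: (23.1 mW)(6600 s) = 152.5 J.
Photons incident: 152.5 / 4.556×10⁻¹⁹ = 3.347×10²⁰, i.e. 3.347×10²⁰/6.022×10²³ = 5.558×10⁻⁴ mol.
Photons absorbed: 0.194 × 5.558×10⁻⁴ = 1.078×10⁻⁴ mol.
Φ = 6.190×10⁻⁵ mol / 1.078×10⁻⁴ mol photons = 0.574.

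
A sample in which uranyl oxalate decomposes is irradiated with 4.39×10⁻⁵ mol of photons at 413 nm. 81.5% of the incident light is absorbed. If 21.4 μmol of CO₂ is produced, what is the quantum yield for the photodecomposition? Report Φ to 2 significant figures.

Product: 21.4 μmol = 2.14×10⁻⁵ mol.
Photons absorbed: 0.815 × 4.39×10⁻⁵ = 3.578×10⁻⁵ mol.
Φ = 2.14×10⁻⁵ mol / 3.578×10⁻⁵ mol photons = 0.60.

Φ = 0.60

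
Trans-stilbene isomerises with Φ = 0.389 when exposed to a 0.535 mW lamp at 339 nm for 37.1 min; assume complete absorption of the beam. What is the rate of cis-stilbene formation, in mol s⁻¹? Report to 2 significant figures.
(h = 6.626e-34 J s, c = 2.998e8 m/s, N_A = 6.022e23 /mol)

Photon energy at 339 nm: hc/λ = (6.626e-34)(2.998e8)/(339e-9) = 5.860e-19 J.
Energy delivered: (0.535 mW)(2226 s) = 1.191 J.
Photons incident: 1.191 / 5.860e-19 = 2.032e18, i.e. 2.032e18/6.022e23 = 3.374e-6 mol.
Product formed: 0.389 × 3.374e-6 = 1.312e-6 mol.
Rate: 1.312e-6 / 2226 s = 5.9e-10 mol s⁻¹.

5.9e-10 mol s⁻¹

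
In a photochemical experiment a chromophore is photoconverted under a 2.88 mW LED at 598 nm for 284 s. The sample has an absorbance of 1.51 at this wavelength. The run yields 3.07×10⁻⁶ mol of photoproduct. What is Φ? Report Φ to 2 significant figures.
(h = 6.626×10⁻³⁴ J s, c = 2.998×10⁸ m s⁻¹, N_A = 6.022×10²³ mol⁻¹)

Photon energy at 598 nm: hc/λ = (6.626×10⁻³⁴)(2.998×10⁸)/(598×10⁻⁹) = 3.322×10⁻¹⁹ J.
Energy delivered: (2.88 mW)(284 s) = 0.8179 J.
Photons incident: 0.8179 / 3.322×10⁻¹⁹ = 2.462×10¹⁸, i.e. 2.462×10¹⁸/6.022×10²³ = 4.088×10⁻⁶ mol.
Fraction absorbed: 1 − 10^(−1.51) = 0.9691.
Photons absorbed: 0.9691 × 4.088×10⁻⁶ = 3.962×10⁻⁶ mol.
Φ = 3.07×10⁻⁶ mol / 3.962×10⁻⁶ mol photons = 0.77.

Φ = 0.77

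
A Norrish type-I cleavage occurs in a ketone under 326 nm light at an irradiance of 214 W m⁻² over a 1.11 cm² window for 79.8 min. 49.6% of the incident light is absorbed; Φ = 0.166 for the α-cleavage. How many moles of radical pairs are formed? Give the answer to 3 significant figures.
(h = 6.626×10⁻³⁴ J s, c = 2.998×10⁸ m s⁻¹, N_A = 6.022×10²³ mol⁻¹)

Photon energy at 326 nm: hc/λ = (6.626×10⁻³⁴)(2.998×10⁸)/(326×10⁻⁹) = 6.093×10⁻¹⁹ J.
Energy delivered: (214 W m⁻²)(1.11×10⁻⁴ m²)(4788 s) = 113.7 J.
Photons incident: 113.7 / 6.093×10⁻¹⁹ = 1.866×10²⁰, i.e. 1.866×10²⁰/6.022×10²³ = 3.099×10⁻⁴ mol.
Photons absorbed: 0.496 × 3.099×10⁻⁴ = 1.537×10⁻⁴ mol.
Product: Φ × n_abs = 0.166 × 1.537×10⁻⁴ = 2.551×10⁻⁵ mol.

2.55×10⁻⁵ mol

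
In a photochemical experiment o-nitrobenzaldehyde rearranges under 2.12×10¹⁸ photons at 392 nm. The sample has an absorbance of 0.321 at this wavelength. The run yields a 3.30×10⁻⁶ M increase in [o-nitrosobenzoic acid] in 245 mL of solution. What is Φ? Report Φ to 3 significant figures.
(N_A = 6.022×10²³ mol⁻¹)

Φ = 0.440

Product: (3.30×10⁻⁶ M)(0.245 L) = 8.085×10⁻⁷ mol.
Moles of photons: 2.12×10¹⁸ / 6.022×10²³ = 3.520×10⁻⁶ mol.
Fraction absorbed: 1 − 10^(−0.321) = 0.5225.
Photons absorbed: 0.5225 × 3.520×10⁻⁶ = 1.839×10⁻⁶ mol.
Φ = 8.085×10⁻⁷ mol / 1.839×10⁻⁶ mol photons = 0.440.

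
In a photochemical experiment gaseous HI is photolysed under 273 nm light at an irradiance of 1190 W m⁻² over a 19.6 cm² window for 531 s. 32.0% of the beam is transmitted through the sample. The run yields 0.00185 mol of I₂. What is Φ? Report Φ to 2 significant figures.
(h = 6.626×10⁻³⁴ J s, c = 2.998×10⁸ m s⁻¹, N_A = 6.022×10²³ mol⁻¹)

Photon energy at 273 nm: hc/λ = (6.626×10⁻³⁴)(2.998×10⁸)/(273×10⁻⁹) = 7.276×10⁻¹⁹ J.
Energy delivered: (1190 W m⁻²)(19.6×10⁻⁴ m²)(531 s) = 1239 J.
Photons incident: 1239 / 7.276×10⁻¹⁹ = 1.703×10²¹, i.e. 1.703×10²¹/6.022×10²³ = 0.002828 mol.
Fraction absorbed: 1 − 32.0/100 = 0.6800.
Photons absorbed: 0.6800 × 0.002828 = 0.001923 mol.
Φ = 0.00185 mol / 0.001923 mol photons = 0.96.

Φ = 0.96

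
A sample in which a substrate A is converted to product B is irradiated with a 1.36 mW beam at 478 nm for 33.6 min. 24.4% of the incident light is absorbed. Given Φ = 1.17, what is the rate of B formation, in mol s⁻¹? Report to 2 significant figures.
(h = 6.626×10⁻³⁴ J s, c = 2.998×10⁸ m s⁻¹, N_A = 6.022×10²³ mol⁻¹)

Photon energy at 478 nm: hc/λ = (6.626×10⁻³⁴)(2.998×10⁸)/(478×10⁻⁹) = 4.156×10⁻¹⁹ J.
Energy delivered: (1.36 mW)(2016 s) = 2.742 J.
Photons incident: 2.742 / 4.156×10⁻¹⁹ = 6.598×10¹⁸, i.e. 6.598×10¹⁸/6.022×10²³ = 1.096×10⁻⁵ mol.
Photons absorbed: 0.244 × 1.096×10⁻⁵ = 2.674×10⁻⁶ mol.
Product formed: 1.17 × 2.674×10⁻⁶ = 3.129×10⁻⁶ mol.
Rate: 3.129×10⁻⁶ / 2016 s = 1.6×10⁻⁹ mol s⁻¹.

1.6×10⁻⁹ mol s⁻¹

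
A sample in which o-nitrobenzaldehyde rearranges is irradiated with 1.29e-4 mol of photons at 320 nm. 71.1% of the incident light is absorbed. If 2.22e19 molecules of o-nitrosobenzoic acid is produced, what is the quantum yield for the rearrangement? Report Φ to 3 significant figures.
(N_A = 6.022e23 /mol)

Φ = 0.402

Product: 2.22e19 / 6.022e23 = 3.686e-5 mol.
Photons absorbed: 0.711 × 1.29e-4 = 9.172e-5 mol.
Φ = 3.686e-5 mol / 9.172e-5 mol photons = 0.402.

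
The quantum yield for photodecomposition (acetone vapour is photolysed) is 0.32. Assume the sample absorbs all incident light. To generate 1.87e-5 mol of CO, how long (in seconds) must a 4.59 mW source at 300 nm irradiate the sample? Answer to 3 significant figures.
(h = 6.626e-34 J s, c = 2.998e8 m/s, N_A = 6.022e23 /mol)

t ≈ 5080 s

Photons that must be absorbed: 1.87e-5 / 0.32 = 5.844e-5 mol.
Photon energy: hc/λ = 6.622e-19 J; per mole, 3.988e5 J mol⁻¹.
Energy required: 5.844e-5 × 3.988e5 = 23.31 J.
Time: 23.31 J / 0.00459 W = 5080 s.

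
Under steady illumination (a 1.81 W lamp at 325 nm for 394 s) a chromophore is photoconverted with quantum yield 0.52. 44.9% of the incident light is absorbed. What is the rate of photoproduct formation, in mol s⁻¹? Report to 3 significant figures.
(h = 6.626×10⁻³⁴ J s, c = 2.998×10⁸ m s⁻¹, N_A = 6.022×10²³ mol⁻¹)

1.15×10⁻⁶ mol s⁻¹

Photon energy at 325 nm: hc/λ = (6.626×10⁻³⁴)(2.998×10⁸)/(325×10⁻⁹) = 6.112×10⁻¹⁹ J.
Energy delivered: (1.81 W)(394 s) = 713.1 J.
Photons incident: 713.1 / 6.112×10⁻¹⁹ = 1.167×10²¹, i.e. 1.167×10²¹/6.022×10²³ = 0.001938 mol.
Photons absorbed: 0.449 × 0.001938 = 8.702×10⁻⁴ mol.
Product formed: 0.52 × 8.702×10⁻⁴ = 4.525×10⁻⁴ mol.
Rate: 4.525×10⁻⁴ / 394 s = 1.15×10⁻⁶ mol s⁻¹.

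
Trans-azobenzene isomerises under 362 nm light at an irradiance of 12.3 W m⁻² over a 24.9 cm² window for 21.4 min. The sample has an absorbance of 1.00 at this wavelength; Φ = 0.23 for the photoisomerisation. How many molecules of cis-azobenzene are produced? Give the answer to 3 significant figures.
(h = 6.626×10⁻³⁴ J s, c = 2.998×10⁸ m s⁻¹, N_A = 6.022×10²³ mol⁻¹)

Photon energy at 362 nm: hc/λ = (6.626×10⁻³⁴)(2.998×10⁸)/(362×10⁻⁹) = 5.487×10⁻¹⁹ J.
Energy delivered: (12.3 W m⁻²)(24.9×10⁻⁴ m²)(1284 s) = 39.33 J.
Photons incident: 39.33 / 5.487×10⁻¹⁹ = 7.168×10¹⁹, i.e. 7.168×10¹⁹/6.022×10²³ = 1.190×10⁻⁴ mol.
Fraction absorbed: 1 − 10^(−1.00) = 0.9000.
Photons absorbed: 0.9000 × 1.190×10⁻⁴ = 1.071×10⁻⁴ mol.
Product: Φ × n_abs = 0.23 × 1.071×10⁻⁴ = 2.463×10⁻⁵ mol.
As a count: 2.463×10⁻⁵ × 6.022×10²³ = 1.48×10¹⁹.

1.48×10¹⁹ molecules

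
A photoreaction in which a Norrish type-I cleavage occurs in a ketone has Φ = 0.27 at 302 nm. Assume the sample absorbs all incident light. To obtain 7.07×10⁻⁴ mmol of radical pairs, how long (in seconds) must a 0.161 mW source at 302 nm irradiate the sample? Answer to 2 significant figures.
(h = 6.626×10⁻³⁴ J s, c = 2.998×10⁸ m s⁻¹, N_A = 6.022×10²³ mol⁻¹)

Product: 7.07×10⁻⁴ mmol = 7.07×10⁻⁷ mol.
Photons that must be absorbed: 7.07×10⁻⁷ / 0.27 = 2.619×10⁻⁶ mol.
Photon energy: hc/λ = 6.578×10⁻¹⁹ J; per mole, 3.961×10⁵ J mol⁻¹.
Energy required: 2.619×10⁻⁶ × 3.961×10⁵ = 1.037 J.
Time: 1.037 J / 0.000161 W = 6400 s.

t ≈ 6400 s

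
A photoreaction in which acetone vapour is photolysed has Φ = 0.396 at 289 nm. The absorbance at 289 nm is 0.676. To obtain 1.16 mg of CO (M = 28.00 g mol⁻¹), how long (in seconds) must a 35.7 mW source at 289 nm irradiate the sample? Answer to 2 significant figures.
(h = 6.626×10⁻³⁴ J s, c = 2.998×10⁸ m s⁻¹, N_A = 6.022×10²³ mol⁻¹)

t ≈ 1500 s

Product: 1.16 mg / 28.00 g mol⁻¹ = 4.143×10⁻⁵ mol.
Photons that must be absorbed: 4.143×10⁻⁵ / 0.396 = 1.046×10⁻⁴ mol.
Fraction absorbed: 1 − 10^(−0.676) = 0.7891.
Incident photons needed: 1.046×10⁻⁴ / 0.7891 = 1.326×10⁻⁴ mol.
Photon energy: hc/λ = 6.874×10⁻¹⁹ J; per mole, 4.140×10⁵ J mol⁻¹.
Energy required: 1.326×10⁻⁴ × 4.140×10⁵ = 54.90 J.
Time: 54.90 J / 0.0357 W = 1500 s.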